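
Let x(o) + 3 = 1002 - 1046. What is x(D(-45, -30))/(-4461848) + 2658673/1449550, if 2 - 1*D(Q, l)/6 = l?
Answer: 5931331468277/3233835884200 ≈ 1.8341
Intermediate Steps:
D(Q, l) = 12 - 6*l
x(o) = -47 (x(o) = -3 + (1002 - 1046) = -3 - 44 = -47)
x(D(-45, -30))/(-4461848) + 2658673/1449550 = -47/(-4461848) + 2658673/1449550 = -47*(-1/4461848) + 2658673*(1/1449550) = 47/4461848 + 2658673/1449550 = 5931331468277/3233835884200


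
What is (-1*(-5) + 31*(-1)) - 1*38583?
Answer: -38609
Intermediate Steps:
(-1*(-5) + 31*(-1)) - 1*38583 = (5 - 31) - 38583 = -26 - 38583 = -38609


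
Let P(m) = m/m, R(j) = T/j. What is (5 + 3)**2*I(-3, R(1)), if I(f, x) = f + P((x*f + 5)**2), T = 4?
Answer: -128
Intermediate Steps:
R(j) = 4/j
P(m) = 1
I(f, x) = 1 + f (I(f, x) = f + 1 = 1 + f)
(5 + 3)**2*I(-3, R(1)) = (5 + 3)**2*(1 - 3) = 8**2*(-2) = 64*(-2) = -128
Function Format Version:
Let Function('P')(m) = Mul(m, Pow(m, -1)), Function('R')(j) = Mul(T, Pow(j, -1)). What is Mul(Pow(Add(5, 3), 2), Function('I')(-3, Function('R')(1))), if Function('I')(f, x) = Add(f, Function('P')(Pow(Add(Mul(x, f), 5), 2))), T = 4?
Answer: -128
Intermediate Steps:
Function('R')(j) = Mul(4, Pow(j, -1))
Function('P')(m) = 1
Function('I')(f, x) = Add(1, f) (Function('I')(f, x) = Add(f, 1) = Add(1, f))
Mul(Pow(Add(5, 3), 2), Function('I')(-3, Function('R')(1))) = Mul(Pow(Add(5, 3), 2), Add(1, -3)) = Mul(Pow(8, 2), -2) = Mul(64, -2) = -128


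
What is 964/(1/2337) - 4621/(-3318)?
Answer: 7475020645/3318 ≈ 2.2529e+6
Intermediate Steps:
964/(1/2337) - 4621/(-3318) = 964/(1/2337) - 4621*(-1/3318) = 964*2337 + 4621/3318 = 2252868 + 4621/3318 = 7475020645/3318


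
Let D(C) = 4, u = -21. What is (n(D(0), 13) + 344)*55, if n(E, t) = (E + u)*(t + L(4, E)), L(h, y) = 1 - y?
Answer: 9570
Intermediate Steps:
n(E, t) = (-21 + E)*(1 + t - E) (n(E, t) = (E - 21)*(t + (1 - E)) = (-21 + E)*(1 + t - E))
(n(D(0), 13) + 344)*55 = ((-21 - 1*4² - 21*13 + 22*4 + 4*13) + 344)*55 = ((-21 - 1*16 - 273 + 88 + 52) + 344)*55 = ((-21 - 16 - 273 + 88 + 52) + 344)*55 = (-170 + 344)*55 = 174*55 = 9570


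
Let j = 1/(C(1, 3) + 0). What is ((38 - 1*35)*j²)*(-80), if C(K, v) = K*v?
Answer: -80/3 ≈ -26.667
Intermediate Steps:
j = ⅓ (j = 1/(1*3 + 0) = 1/(3 + 0) = 1/3 = ⅓ ≈ 0.33333)
((38 - 1*35)*j²)*(-80) = ((38 - 1*35)*(⅓)²)*(-80) = ((38 - 35)*(⅑))*(-80) = (3*(⅑))*(-80) = (⅓)*(-80) = -80/3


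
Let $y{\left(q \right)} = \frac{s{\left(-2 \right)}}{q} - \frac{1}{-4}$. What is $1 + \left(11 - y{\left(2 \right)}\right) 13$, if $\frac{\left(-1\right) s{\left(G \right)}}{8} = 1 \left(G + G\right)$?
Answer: $- \frac{269}{4} \approx -67.25$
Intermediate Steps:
$s{\left(G \right)} = - 16 G$ ($s{\left(G \right)} = - 8 \cdot 1 \left(G + G\right) = - 8 \cdot 1 \cdot 2 G = - 8 \cdot 2 G = - 16 G$)
$y{\left(q \right)} = \frac{1}{4} + \frac{32}{q}$ ($y{\left(q \right)} = \frac{\left(-16\right) \left(-2\right)}{q} - \frac{1}{-4} = \frac{32}{q} - - \frac{1}{4} = \frac{32}{q} + \frac{1}{4} = \frac{1}{4} + \frac{32}{q}$)
$1 + \left(11 - y{\left(2 \right)}\right) 13 = 1 + \left(11 - \frac{128 + 2}{4 \cdot 2}\right) 13 = 1 + \left(11 - \frac{1}{4} \cdot \frac{1}{2} \cdot 130\right) 13 = 1 + \left(11 - \frac{65}{4}\right) 13 = 1 - \frac{273}{4} = - \frac{269}{4}$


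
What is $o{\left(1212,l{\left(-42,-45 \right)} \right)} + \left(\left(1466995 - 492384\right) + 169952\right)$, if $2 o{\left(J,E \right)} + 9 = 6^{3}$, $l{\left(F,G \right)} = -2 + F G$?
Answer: $\frac{2289333}{2} \approx 1.1447 \cdot 10^{6}$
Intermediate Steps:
$o{\left(J,E \right)} = \frac{207}{2}$ ($o{\left(J,E \right)} = - \frac{9}{2} + \frac{6^{3}}{2} = - \frac{9}{2} + \frac{1}{2} \cdot 216 = - \frac{9}{2} + 108 = \frac{207}{2}$)
$o{\left(1212,l{\left(-42,-45 \right)} \right)} + \left(\left(1466995 - 492384\right) + 169952\right) = \frac{207}{2} + \left(\left(1466995 - 492384\right) + 169952\right) = \frac{207}{2} + \left(974611 + 169952\right) = \frac{207}{2} + 1144563 = \frac{2289333}{2}$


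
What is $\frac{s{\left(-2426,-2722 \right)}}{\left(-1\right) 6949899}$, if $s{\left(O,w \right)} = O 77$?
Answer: $\frac{16982}{631809} \approx 0.026878$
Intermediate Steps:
$s{\left(O,w \right)} = 77 O$
$\frac{s{\left(-2426,-2722 \right)}}{\left(-1\right) 6949899} = \frac{77 \left(-2426\right)}{\left(-1\right) 6949899} = - \frac{186802}{-6949899} = \left(-186802\right) \left(- \frac{1}{6949899}\right) = \frac{16982}{631809}$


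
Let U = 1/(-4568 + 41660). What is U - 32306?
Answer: -1198294151/37092 ≈ -32306.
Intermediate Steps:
U = 1/37092 ≈ 2.6960e-5
U - 32306 = 1/37092 - 32306 = -1198294151/37092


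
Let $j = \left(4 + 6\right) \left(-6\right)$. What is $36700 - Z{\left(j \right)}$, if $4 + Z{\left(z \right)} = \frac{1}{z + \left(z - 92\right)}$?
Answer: $\frac{7781249}{212} \approx 36704.0$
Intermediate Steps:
$j = -60$ ($j = 10 \left(-6\right) = -60$)
$Z{\left(z \right)} = -4 + \frac{1}{-92 + 2 z}$ ($Z{\left(z \right)} = -4 + \frac{1}{z + \left(z - 92\right)} = -4 + \frac{1}{z + \left(-92 + z\right)} = -4 + \frac{1}{-92 + 2 z}$)
$36700 - Z{\left(j \right)} = 36700 - \frac{369 - -480}{2 \left(-46 - 60\right)} = 36700 - \frac{369 + 480}{2 \left(-106\right)} = 36700 - \frac{1}{2} \left(- \frac{1}{106}\right) 849 = 36700 - - \frac{849}{212} = 36700 + \frac{849}{212} = \frac{7781249}{212}$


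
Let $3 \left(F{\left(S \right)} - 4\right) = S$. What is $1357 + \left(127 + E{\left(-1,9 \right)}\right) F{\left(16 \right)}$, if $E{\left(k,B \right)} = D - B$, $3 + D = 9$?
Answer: $\frac{7543}{3} \approx 2514.3$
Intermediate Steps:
$D = 6$ ($D = -3 + 9 = 6$)
$E{\left(k,B \right)} = 6 - B$
$F{\left(S \right)} = 4 + \frac{S}{3}$
$1357 + \left(127 + E{\left(-1,9 \right)}\right) F{\left(16 \right)} = 1357 + \left(127 + \left(6 - 9\right)\right) \left(4 + \frac{1}{3} \cdot 16\right) = 1357 + \left(127 + \left(6 - 9\right)\right) \left(4 + \frac{16}{3}\right) = 1357 + \left(127 - 3\right) \frac{28}{3} = 1357 + 124 \cdot \frac{28}{3} = 1357 + \frac{3472}{3} = \frac{7543}{3}$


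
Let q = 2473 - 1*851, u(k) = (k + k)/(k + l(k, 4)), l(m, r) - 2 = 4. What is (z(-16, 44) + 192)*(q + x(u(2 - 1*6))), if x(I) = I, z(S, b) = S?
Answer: 284768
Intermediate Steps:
l(m, r) = 6 (l(m, r) = 2 + 4 = 6)
u(k) = 2*k/(6 + k) (u(k) = (k + k)/(k + 6) = (2*k)/(6 + k) = 2*k/(6 + k))
q = 1622 (q = 2473 - 851 = 1622)
(z(-16, 44) + 192)*(q + x(u(2 - 1*6))) = (-16 + 192)*(1622 + 2*(2 - 1*6)/(6 + (2 - 1*6))) = 176*(1622 + 2*(2 - 6)/(6 + (2 - 6))) = 176*(1622 + 2*(-4)/(6 - 4)) = 176*(1622 + 2*(-4)/2) = 176*(1622 + 2*(-4)*(1/2)) = 176*(1622 - 4) = 176*1618 = 284768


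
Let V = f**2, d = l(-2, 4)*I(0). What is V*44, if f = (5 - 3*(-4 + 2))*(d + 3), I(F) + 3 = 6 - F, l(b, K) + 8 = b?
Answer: 3881196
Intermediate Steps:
l(b, K) = -8 + b
I(F) = 3 - F (I(F) = -3 + (6 - F) = 3 - F)
d = -30 (d = (-8 - 2)*(3 - 1*0) = -10*(3 + 0) = -10*3 = -30)
f = -297 (f = (5 - 3*(-4 + 2))*(-30 + 3) = (5 - 3*(-2))*(-27) = (5 + 6)*(-27) = 11*(-27) = -297)
V = 88209 (V = (-297)**2 = 88209)
V*44 = 88209*44 = 3881196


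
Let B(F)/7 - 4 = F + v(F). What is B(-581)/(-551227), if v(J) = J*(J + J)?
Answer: -4721815/551227 ≈ -8.5660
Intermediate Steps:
v(J) = 2*J**2 (v(J) = J*(2*J) = 2*J**2)
B(F) = 28 + 7*F + 14*F**2 (B(F) = 28 + 7*(F + 2*F**2) = 28 + (7*F + 14*F**2) = 28 + 7*F + 14*F**2)
B(-581)/(-551227) = (28 + 7*(-581) + 14*(-581)**2)/(-551227) = (28 - 4067 + 14*337561)*(-1/551227) = (28 - 4067 + 4725854)*(-1/551227) = 4721815*(-1/551227) = -4721815/551227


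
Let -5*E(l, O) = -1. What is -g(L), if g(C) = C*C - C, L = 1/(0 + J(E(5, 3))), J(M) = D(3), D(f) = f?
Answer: 2/9 ≈ 0.22222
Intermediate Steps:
E(l, O) = 1/5 (E(l, O) = -1/5*(-1) = 1/5)
J(M) = 3
L = 1/3 (L = 1/(0 + 3) = 1/3 ≈ 0.33333)
g(C) = C**2 - C
-g(L) = -(-1 + 1/3)/3 = -(-2)/(3*3) = -1*(-2/9) = 2/9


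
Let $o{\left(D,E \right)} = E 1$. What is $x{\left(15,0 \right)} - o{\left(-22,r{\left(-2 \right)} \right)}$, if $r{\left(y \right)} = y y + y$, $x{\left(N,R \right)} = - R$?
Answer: $-2$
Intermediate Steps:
$r{\left(y \right)} = y + y^{2}$ ($r{\left(y \right)} = y^{2} + y = y + y^{2}$)
$o{\left(D,E \right)} = E$
$x{\left(15,0 \right)} - o{\left(-22,r{\left(-2 \right)} \right)} = \left(-1\right) 0 - - 2 \left(1 - 2\right) = 0 - \left(-2\right) \left(-1\right) = 0 - 2 = -2$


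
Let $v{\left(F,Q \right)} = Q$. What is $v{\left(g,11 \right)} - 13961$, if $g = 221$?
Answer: $-13950$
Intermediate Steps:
$v{\left(g,11 \right)} - 13961 = 11 - 13961 = -13950$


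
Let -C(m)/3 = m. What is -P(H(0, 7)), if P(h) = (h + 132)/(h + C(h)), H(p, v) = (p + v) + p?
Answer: 139/14 ≈ 9.9286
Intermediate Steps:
C(m) = -3*m
H(p, v) = v + 2*p
P(h) = -(132 + h)/(2*h) (P(h) = (h + 132)/(h - 3*h) = (132 + h)/((-2*h)) = (132 + h)*(-1/(2*h)) = -(132 + h)/(2*h))
-P(H(0, 7)) = -(-132 - (7 + 2*0))/(2*(7 + 2*0)) = -(-132 - (7 + 0))/(2*(7 + 0)) = -(-132 - 1*7)/(2*7) = -(-132 - 7)/(2*7) = -(-139)/(2*7) = -1*(-139/14) = 139/14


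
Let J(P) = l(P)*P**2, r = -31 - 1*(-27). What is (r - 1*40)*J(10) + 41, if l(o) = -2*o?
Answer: 88041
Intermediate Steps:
r = -4 (r = -31 + 27 = -4)
J(P) = -2*P**3 (J(P) = (-2*P)*P**2 = -2*P**3)
(r - 1*40)*J(10) + 41 = (-4 - 1*40)*(-2*10**3) + 41 = (-4 - 40)*(-2*1000) + 41 = -44*(-2000) + 41 = 88000 + 41 = 88041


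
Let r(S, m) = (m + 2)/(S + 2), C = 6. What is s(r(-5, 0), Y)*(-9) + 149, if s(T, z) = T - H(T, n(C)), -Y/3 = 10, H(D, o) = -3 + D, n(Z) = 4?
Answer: 122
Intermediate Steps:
r(S, m) = (2 + m)/(2 + S)
Y = -30 (Y = -3*10 = -30)
s(T, z) = 3 (s(T, z) = T - (-3 + T) = T + (3 - T) = 3)
s(r(-5, 0), Y)*(-9) + 149 = 3*(-9) + 149 = -27 + 149 = 122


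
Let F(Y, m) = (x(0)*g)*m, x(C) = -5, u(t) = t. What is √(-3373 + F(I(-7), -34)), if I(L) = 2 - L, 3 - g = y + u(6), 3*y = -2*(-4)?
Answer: I*√39027/3 ≈ 65.851*I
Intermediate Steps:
y = 8/3 (y = (-2*(-4))/3 = (⅓)*8 = 8/3 ≈ 2.6667)
g = -17/3 (g = 3 - (8/3 + 6) = 3 - 1*26/3 = 3 - 26/3 = -17/3 ≈ -5.6667)
F(Y, m) = 85*m/3 (F(Y, m) = (-5*(-17/3))*m = 85*m/3)
√(-3373 + F(I(-7), -34)) = √(-3373 + (85/3)*(-34)) = √(-3373 - 2890/3) = √(-13009/3) = I*√39027/3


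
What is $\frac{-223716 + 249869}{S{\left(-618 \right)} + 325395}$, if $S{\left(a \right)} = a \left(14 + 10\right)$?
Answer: $\frac{26153}{310563} \approx 0.084212$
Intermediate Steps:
$S{\left(a \right)} = 24 a$ ($S{\left(a \right)} = a 24 = 24 a$)
$\frac{-223716 + 249869}{S{\left(-618 \right)} + 325395} = \frac{-223716 + 249869}{24 \left(-618\right) + 325395} = \frac{26153}{-14832 + 325395} = \frac{26153}{310563}$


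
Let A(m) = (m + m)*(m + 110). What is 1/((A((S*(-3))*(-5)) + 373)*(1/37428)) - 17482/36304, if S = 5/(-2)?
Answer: -1447323701/183861608 ≈ -7.8718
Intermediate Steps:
S = -5/2 (S = 5*(-½) = -5/2 ≈ -2.5000)
A(m) = 2*m*(110 + m) (A(m) = (2*m)*(110 + m) = 2*m*(110 + m))
1/((A((S*(-3))*(-5)) + 373)*(1/37428)) - 17482/36304 = 1/((2*(-5/2*(-3)*(-5))*(110 - 5/2*(-3)*(-5)) + 373)*(1/37428)) - 17482/36304 = 1/((2*((15/2)*(-5))*(110 + (15/2)*(-5)) + 373)*(1/37428)) - 17482*1/36304 = 37428/(2*(-75/2)*(110 - 75/2) + 373) - 8741/18152 = 37428/(2*(-75/2)*(145/2) + 373) - 8741/18152 = 37428/(-10875/2 + 373) - 8741/18152 = 37428/(-10129/2) - 8741/18152 = -2/10129*37428 - 8741/18152 = -74856/10129 - 8741/18152 = -1447323701/183861608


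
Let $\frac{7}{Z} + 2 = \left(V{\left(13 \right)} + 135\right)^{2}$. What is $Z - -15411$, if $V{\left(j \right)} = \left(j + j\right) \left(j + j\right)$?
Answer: $\frac{10136107516}{657719} \approx 15411.0$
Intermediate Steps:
$V{\left(j \right)} = 4 j^{2}$ ($V{\left(j \right)} = 2 j 2 j = 4 j^{2}$)
$Z = \frac{7}{657719}$ ($Z = \frac{7}{-2 + \left(4 \cdot 13^{2} + 135\right)^{2}} = \frac{7}{-2 + \left(4 \cdot 169 + 135\right)^{2}} = \frac{7}{-2 + \left(676 + 135\right)^{2}} = \frac{7}{-2 + 811^{2}} = \frac{7}{-2 + 657721} = \frac{7}{657719} \approx 1.0643 \cdot 10^{-5}$)
$Z - -15411 = \frac{7}{657719} - -15411 = \frac{7}{657719} + 15411 = \frac{10136107516}{657719}$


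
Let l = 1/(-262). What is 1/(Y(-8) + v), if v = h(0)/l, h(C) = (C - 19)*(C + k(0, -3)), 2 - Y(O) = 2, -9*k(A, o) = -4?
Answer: 9/19912 ≈ 0.00045199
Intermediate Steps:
k(A, o) = 4/9 (k(A, o) = -⅑*(-4) = 4/9)
Y(O) = 0 (Y(O) = 2 - 1*2 = 2 - 2 = 0)
l = -1/262 ≈ -0.0038168
h(C) = (-19 + C)*(4/9 + C) (h(C) = (C - 19)*(C + 4/9) = (-19 + C)*(4/9 + C))
v = 19912/9 (v = (-76/9 + 0² - 167/9*0)/(-1/262) = (-76/9 + 0 + 0)*(-262) = -76/9*(-262) = 19912/9 ≈ 2212.4)
1/(Y(-8) + v) = 1/(0 + 19912/9) = 1/(19912/9) = 9/19912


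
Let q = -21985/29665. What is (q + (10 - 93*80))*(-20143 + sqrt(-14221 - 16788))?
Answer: 888036121941/5933 - 44086587*I*sqrt(31009)/5933 ≈ 1.4968e+8 - 1.3085e+6*I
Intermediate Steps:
q = -4397/5933 (q = -21985*1/29665 = -4397/5933 ≈ -0.74111)
(q + (10 - 93*80))*(-20143 + sqrt(-14221 - 16788)) = (-4397/5933 + (10 - 93*80))*(-20143 + sqrt(-14221 - 16788)) = (-4397/5933 + (10 - 7440))*(-20143 + sqrt(-31009)) = (-4397/5933 - 7430)*(-20143 + I*sqrt(31009)) = -44086587*(-20143 + I*sqrt(31009))/5933 = 888036121941/5933 - 44086587*I*sqrt(31009)/5933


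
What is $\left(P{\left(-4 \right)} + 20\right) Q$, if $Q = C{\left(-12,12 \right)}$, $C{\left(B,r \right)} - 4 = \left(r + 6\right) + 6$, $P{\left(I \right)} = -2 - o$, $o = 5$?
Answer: $364$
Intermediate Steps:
$P{\left(I \right)} = -7$ ($P{\left(I \right)} = -2 - 5 = -7$)
$C{\left(B,r \right)} = 16 + r$ ($C{\left(B,r \right)} = 4 + \left(\left(r + 6\right) + 6\right) = 4 + \left(\left(6 + r\right) + 6\right) = 4 + \left(12 + r\right) = 16 + r$)
$Q = 28$ ($Q = 16 + 12 = 28$)
$\left(P{\left(-4 \right)} + 20\right) Q = \left(-7 + 20\right) 28 = 13 \cdot 28 = 364$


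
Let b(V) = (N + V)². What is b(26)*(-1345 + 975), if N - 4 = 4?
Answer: -427720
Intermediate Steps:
N = 8 (N = 4 + 4 = 8)
b(V) = (8 + V)²
b(26)*(-1345 + 975) = (8 + 26)²*(-1345 + 975) = 34²*(-370) = 1156*(-370) = -427720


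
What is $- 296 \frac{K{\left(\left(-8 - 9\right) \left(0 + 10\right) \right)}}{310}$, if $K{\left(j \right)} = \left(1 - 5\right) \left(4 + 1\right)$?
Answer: $\frac{592}{31} \approx 19.097$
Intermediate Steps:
$K{\left(j \right)} = -20$ ($K{\left(j \right)} = \left(1 - 5\right) 5 = \left(-4\right) 5 = -20$)
$- 296 \frac{K{\left(\left(-8 - 9\right) \left(0 + 10\right) \right)}}{310} = - 296 \left(- \frac{20}{310}\right) = - 296 \left(\left(-20\right) \frac{1}{310}\right) = \left(-296\right) \left(- \frac{2}{31}\right) = \frac{592}{31}$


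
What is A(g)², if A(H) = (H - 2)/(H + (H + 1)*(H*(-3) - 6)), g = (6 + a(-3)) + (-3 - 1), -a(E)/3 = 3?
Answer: 81/9409 ≈ 0.0086088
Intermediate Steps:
a(E) = -9 (a(E) = -3*3 = -9)
g = -7 (g = (6 - 9) + (-3 - 1) = -3 - 4 = -7)
A(H) = (-2 + H)/(H + (1 + H)*(-6 - 3*H)) (A(H) = (-2 + H)/(H + (1 + H)*(-3*H - 6)) = (-2 + H)/(H + (1 + H)*(-6 - 3*H)))
A(g)² = ((2 - 1*(-7))/(6 + 3*(-7)² + 8*(-7)))² = ((2 + 7)/(6 + 3*49 - 56))² = (9/(6 + 147 - 56))² = (9/97)² = 81/9409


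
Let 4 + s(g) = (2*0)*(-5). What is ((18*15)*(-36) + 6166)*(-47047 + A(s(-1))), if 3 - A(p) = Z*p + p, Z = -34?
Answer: 167663504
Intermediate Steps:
s(g) = -4 (s(g) = -4 + (2*0)*(-5) = -4 + 0*(-5) = -4 + 0 = -4)
A(p) = 3 + 33*p (A(p) = 3 - (-34*p + p) = 3 - (-33)*p = 3 + 33*p)
((18*15)*(-36) + 6166)*(-47047 + A(s(-1))) = ((18*15)*(-36) + 6166)*(-47047 + (3 + 33*(-4))) = (270*(-36) + 6166)*(-47047 + (3 - 132)) = (-9720 + 6166)*(-47047 - 129) = -3554*(-47176) = 167663504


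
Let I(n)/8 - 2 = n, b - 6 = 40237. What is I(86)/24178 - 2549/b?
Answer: -216225/6318151 ≈ -0.034223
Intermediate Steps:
b = 40243 (b = 6 + 40237 = 40243)
I(n) = 16 + 8*n
I(86)/24178 - 2549/b = (16 + 8*86)/24178 - 2549/40243 = (16 + 688)*(1/24178) - 2549*1/40243 = 704*(1/24178) - 2549/40243 = 32/1099 - 2549/40243 = -216225/6318151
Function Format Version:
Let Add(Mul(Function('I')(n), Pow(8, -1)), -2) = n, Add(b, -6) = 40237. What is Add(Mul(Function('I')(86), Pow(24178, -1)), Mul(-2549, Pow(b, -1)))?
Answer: Rational(-216225, 6318151) ≈ -0.034223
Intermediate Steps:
b = 40243 (b = Add(6, 40237) = 40243)
Function('I')(n) = Add(16, Mul(8, n))
Add(Mul(Function('I')(86), Pow(24178, -1)), Mul(-2549, Pow(b, -1))) = Add(Mul(Add(16, Mul(8, 86)), Pow(24178, -1)), Mul(-2549, Pow(40243, -1))) = Add(Mul(Add(16, 688), Rational(1, 24178)), Mul(-2549, Rational(1, 40243))) = Add(Mul(704, Rational(1, 24178)), Rational(-2549, 40243)) = Add(Rational(32, 1099), Rational(-2549, 40243)) = Rational(-216225, 6318151)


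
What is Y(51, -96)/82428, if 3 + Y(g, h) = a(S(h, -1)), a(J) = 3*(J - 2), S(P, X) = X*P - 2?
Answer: 91/27476 ≈ 0.0033120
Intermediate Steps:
S(P, X) = -2 + P*X (S(P, X) = P*X - 2 = -2 + P*X)
a(J) = -6 + 3*J (a(J) = 3*(-2 + J) = -6 + 3*J)
Y(g, h) = -15 - 3*h (Y(g, h) = -3 + (-6 + 3*(-2 + h*(-1))) = -3 + (-6 + 3*(-2 - h)) = -3 + (-6 + (-6 - 3*h)) = -3 + (-12 - 3*h) = -15 - 3*h)
Y(51, -96)/82428 = (-15 - 3*(-96))/82428 = (-15 + 288)*(1/82428) = 273*(1/82428) = 91/27476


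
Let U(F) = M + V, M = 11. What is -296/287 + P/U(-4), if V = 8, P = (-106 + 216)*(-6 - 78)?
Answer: -2657504/5453 ≈ -487.35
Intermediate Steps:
P = -9240 (P = 110*(-84) = -9240)
U(F) = 19 (U(F) = 11 + 8 = 19)
-296/287 + P/U(-4) = -296/287 - 9240/19 = -2657504/5453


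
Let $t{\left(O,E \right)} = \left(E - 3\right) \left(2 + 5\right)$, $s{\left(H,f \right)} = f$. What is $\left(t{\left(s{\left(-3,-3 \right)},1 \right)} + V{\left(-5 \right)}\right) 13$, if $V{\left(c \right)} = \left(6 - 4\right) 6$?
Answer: $-26$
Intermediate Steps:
$V{\left(c \right)} = 12$ ($V{\left(c \right)} = 2 \cdot 6 = 12$)
$t{\left(O,E \right)} = -21 + 7 E$ ($t{\left(O,E \right)} = \left(-3 + E\right) 7 = -21 + 7 E$)
$\left(t{\left(s{\left(-3,-3 \right)},1 \right)} + V{\left(-5 \right)}\right) 13 = \left(\left(-21 + 7 \cdot 1\right) + 12\right) 13 = \left(\left(-21 + 7\right) + 12\right) 13 = \left(-14 + 12\right) 13 = \left(-2\right) 13 = -26$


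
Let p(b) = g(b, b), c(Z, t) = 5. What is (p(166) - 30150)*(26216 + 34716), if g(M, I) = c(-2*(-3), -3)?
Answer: -1836795140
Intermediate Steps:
g(M, I) = 5
p(b) = 5
(p(166) - 30150)*(26216 + 34716) = (5 - 30150)*(26216 + 34716) = -30145*60932 = -1836795140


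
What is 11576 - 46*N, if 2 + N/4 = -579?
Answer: 118480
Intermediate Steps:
N = -2324 (N = -8 + 4*(-579) = -8 - 2316 = -2324)
11576 - 46*N = 11576 - 46*(-2324) = 11576 - 1*(-106904) = 11576 + 106904 = 118480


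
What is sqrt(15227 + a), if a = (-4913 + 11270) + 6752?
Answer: 4*sqrt(1771) ≈ 168.33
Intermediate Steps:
a = 13109 (a = 6357 + 6752 = 13109)
sqrt(15227 + a) = sqrt(15227 + 13109) = sqrt(28336) = 4*sqrt(1771)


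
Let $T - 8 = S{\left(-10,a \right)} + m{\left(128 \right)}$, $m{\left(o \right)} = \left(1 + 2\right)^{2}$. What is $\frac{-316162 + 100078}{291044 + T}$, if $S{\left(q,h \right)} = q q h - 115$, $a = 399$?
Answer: $- \frac{36014}{55141} \approx -0.65313$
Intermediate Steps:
$S{\left(q,h \right)} = -115 + h q^{2}$ ($S{\left(q,h \right)} = q^{2} h - 115 = h q^{2} - 115 = -115 + h q^{2}$)
$m{\left(o \right)} = 9$ ($m{\left(o \right)} = 3^{2} = 9$)
$T = 39802$ ($T = 8 + \left(\left(-115 + 399 \left(-10\right)^{2}\right) + 9\right) = 8 + \left(\left(-115 + 399 \cdot 100\right) + 9\right) = 8 + \left(\left(-115 + 39900\right) + 9\right) = 8 + \left(39785 + 9\right) = 8 + 39794 = 39802$)
$\frac{-316162 + 100078}{291044 + T} = \frac{-316162 + 100078}{291044 + 39802} = - \frac{216084}{330846} = \left(-216084\right) \frac{1}{330846} = - \frac{36014}{55141}$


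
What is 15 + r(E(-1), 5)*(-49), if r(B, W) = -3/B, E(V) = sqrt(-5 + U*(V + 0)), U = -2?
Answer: 15 - 49*I*sqrt(3) ≈ 15.0 - 84.87*I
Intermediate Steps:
E(V) = sqrt(-5 - 2*V) (E(V) = sqrt(-5 - 2*(V + 0)) = sqrt(-5 - 2*V))
15 + r(E(-1), 5)*(-49) = 15 - 3/sqrt(-5 - 2*(-1))*(-49) = 15 - 3/sqrt(-5 + 2)*(-49) = 15 - 3*(-I*sqrt(3)/3)*(-49) = 15 - (-1)*I*sqrt(3)*(-49) = 15 + (I*sqrt(3))*(-49) = 15 - 49*I*sqrt(3)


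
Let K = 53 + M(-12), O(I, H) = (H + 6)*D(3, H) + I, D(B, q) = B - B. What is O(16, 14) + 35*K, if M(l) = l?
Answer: 1451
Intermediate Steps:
D(B, q) = 0
O(I, H) = I (O(I, H) = (H + 6)*0 + I = (6 + H)*0 + I = 0 + I = I)
K = 41 (K = 53 - 12 = 41)
O(16, 14) + 35*K = 16 + 35*41 = 16 + 1435 = 1451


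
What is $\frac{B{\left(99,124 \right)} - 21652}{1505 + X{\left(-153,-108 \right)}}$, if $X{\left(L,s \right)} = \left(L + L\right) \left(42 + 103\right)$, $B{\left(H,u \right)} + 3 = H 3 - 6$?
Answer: $\frac{21364}{42865} \approx 0.4984$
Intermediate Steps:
$B{\left(H,u \right)} = -9 + 3 H$ ($B{\left(H,u \right)} = -3 + \left(H 3 - 6\right) = -3 + \left(3 H - 6\right) = -3 + \left(-6 + 3 H\right) = -9 + 3 H$)
$X{\left(L,s \right)} = 290 L$ ($X{\left(L,s \right)} = 2 L 145 = 290 L$)
$\frac{B{\left(99,124 \right)} - 21652}{1505 + X{\left(-153,-108 \right)}} = \frac{\left(-9 + 3 \cdot 99\right) - 21652}{1505 + 290 \left(-153\right)} = \frac{\left(-9 + 297\right) - 21652}{1505 - 44370} = \frac{288 - 21652}{-42865} = \left(-21364\right) \left(- \frac{1}{42865}\right) = \frac{21364}{42865}$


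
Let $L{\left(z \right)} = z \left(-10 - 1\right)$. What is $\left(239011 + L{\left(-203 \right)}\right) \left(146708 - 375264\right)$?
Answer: $-55137763664$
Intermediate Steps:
$L{\left(z \right)} = - 11 z$ ($L{\left(z \right)} = z \left(-11\right) = - 11 z$)
$\left(239011 + L{\left(-203 \right)}\right) \left(146708 - 375264\right) = \left(239011 - -2233\right) \left(146708 - 375264\right) = \left(239011 + 2233\right) \left(-228556\right) = 241244 \left(-228556\right) = -55137763664$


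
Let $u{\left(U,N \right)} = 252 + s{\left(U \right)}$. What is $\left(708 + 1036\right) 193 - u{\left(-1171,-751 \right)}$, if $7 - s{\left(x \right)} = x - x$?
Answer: $336333$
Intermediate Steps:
$s{\left(x \right)} = 7$ ($s{\left(x \right)} = 7 - \left(x - x\right) = 7 - 0 = 7 + 0 = 7$)
$u{\left(U,N \right)} = 259$ ($u{\left(U,N \right)} = 252 + 7 = 259$)
$\left(708 + 1036\right) 193 - u{\left(-1171,-751 \right)} = \left(708 + 1036\right) 193 - 259 = 1744 \cdot 193 - 259 = 336592 - 259 = 336333$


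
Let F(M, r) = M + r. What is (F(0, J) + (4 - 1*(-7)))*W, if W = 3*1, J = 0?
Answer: 33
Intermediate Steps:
W = 3
(F(0, J) + (4 - 1*(-7)))*W = ((0 + 0) + (4 - 1*(-7)))*3 = (0 + (4 + 7))*3 = (0 + 11)*3 = 11*3 = 33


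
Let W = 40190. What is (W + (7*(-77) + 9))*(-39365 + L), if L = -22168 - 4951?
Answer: -2636755440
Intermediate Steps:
L = -27119
(W + (7*(-77) + 9))*(-39365 + L) = (40190 + (7*(-77) + 9))*(-39365 - 27119) = (40190 + (-539 + 9))*(-66484) = (40190 - 530)*(-66484) = 39660*(-66484) = -2636755440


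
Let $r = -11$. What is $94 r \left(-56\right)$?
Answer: $57904$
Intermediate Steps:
$94 r \left(-56\right) = 94 \left(-11\right) \left(-56\right) = \left(-1034\right) \left(-56\right) = 57904$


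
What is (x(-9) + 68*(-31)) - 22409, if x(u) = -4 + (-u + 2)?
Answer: -24510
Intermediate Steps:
x(u) = -2 - u (x(u) = -4 + (2 - u) = -2 - u)
(x(-9) + 68*(-31)) - 22409 = ((-2 - 1*(-9)) + 68*(-31)) - 22409 = ((-2 + 9) - 2108) - 22409 = (7 - 2108) - 22409 = -2101 - 22409 = -24510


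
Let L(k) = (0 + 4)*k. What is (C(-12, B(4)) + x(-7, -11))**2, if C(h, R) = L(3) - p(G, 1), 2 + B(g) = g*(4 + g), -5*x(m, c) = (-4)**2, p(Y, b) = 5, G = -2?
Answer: 361/25 ≈ 14.440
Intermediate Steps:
x(m, c) = -16/5 (x(m, c) = -1/5*(-4)**2 = -1/5*16 = -16/5)
L(k) = 4*k
B(g) = -2 + g*(4 + g)
C(h, R) = 7 (C(h, R) = 4*3 - 1*5 = 12 - 5 = 7)
(C(-12, B(4)) + x(-7, -11))**2 = (7 - 16/5)**2 = (19/5)**2 = 361/25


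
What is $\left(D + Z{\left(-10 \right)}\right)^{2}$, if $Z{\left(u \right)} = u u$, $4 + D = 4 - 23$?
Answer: $5929$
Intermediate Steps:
$D = -23$ ($D = -4 + \left(4 - 23\right) = -4 - 19 = -23$)
$Z{\left(u \right)} = u^{2}$
$\left(D + Z{\left(-10 \right)}\right)^{2} = \left(-23 + \left(-10\right)^{2}\right)^{2} = \left(-23 + 100\right)^{2} = 77^{2} = 5929$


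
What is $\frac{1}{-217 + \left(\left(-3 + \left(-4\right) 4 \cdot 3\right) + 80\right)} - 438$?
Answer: $- \frac{82345}{188} \approx -438.01$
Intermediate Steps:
$\frac{1}{-217 + \left(\left(-3 + \left(-4\right) 4 \cdot 3\right) + 80\right)} - 438 = \frac{1}{-217 + \left(\left(-3 - 48\right) + 80\right)} - 438 = \frac{1}{-217 + \left(-51 + 80\right)} - 438 = \frac{1}{-217 + 29} - 438 = \frac{1}{-188} - 438 = - \frac{1}{188} - 438 = - \frac{82345}{188}$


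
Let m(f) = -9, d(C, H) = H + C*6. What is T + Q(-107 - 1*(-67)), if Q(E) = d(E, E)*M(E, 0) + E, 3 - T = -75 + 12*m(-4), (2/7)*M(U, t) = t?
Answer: 146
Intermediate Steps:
d(C, H) = H + 6*C
M(U, t) = 7*t/2
T = 186 (T = 3 - (-75 + 12*(-9)) = 3 - (-75 - 108) = 3 - 1*(-183) = 3 + 183 = 186)
Q(E) = E (Q(E) = (E + 6*E)*((7/2)*0) + E = (7*E)*0 + E = 0 + E = E)
T + Q(-107 - 1*(-67)) = 186 + (-107 - 1*(-67)) = 186 + (-107 + 67) = 186 - 40 = 146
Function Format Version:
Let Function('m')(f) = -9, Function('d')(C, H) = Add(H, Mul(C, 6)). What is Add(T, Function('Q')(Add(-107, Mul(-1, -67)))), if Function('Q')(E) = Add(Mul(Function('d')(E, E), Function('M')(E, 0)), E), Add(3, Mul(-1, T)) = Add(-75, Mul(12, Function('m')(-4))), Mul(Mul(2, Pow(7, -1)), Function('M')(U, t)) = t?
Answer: 146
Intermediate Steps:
Function('d')(C, H) = Add(H, Mul(6, C))
Function('M')(U, t) = Mul(Rational(7, 2), t)
T = 186 (T = Add(3, Mul(-1, Add(-75, Mul(12, -9)))) = Add(3, Mul(-1, Add(-75, -108))) = Add(3, Mul(-1, -183)) = Add(3, 183) = 186)
Function('Q')(E) = E (Function('Q')(E) = Add(Mul(Add(E, Mul(6, E)), Mul(Rational(7, 2), 0)), E) = Add(Mul(Mul(7, E), 0), E) = Add(0, E) = E)
Add(T, Function('Q')(Add(-107, Mul(-1, -67)))) = Add(186, Add(-107, Mul(-1, -67))) = Add(186, Add(-107, 67)) = Add(186, -40) = 146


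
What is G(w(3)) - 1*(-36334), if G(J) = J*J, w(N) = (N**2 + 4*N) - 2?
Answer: 36695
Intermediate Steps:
w(N) = -2 + N**2 + 4*N
G(J) = J**2
G(w(3)) - 1*(-36334) = (-2 + 3**2 + 4*3)**2 - 1*(-36334) = (-2 + 9 + 12)**2 + 36334 = 19**2 + 36334 = 361 + 36334 = 36695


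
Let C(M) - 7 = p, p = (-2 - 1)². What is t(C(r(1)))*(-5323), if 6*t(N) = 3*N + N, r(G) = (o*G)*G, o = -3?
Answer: -170336/3 ≈ -56779.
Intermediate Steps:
p = 9 (p = (-3)² = 9)
r(G) = -3*G² (r(G) = (-3*G)*G = -3*G²)
C(M) = 16 (C(M) = 7 + 9 = 16)
t(N) = 2*N/3 (t(N) = (3*N + N)/6 = (4*N)/6 = 2*N/3)
t(C(r(1)))*(-5323) = ((⅔)*16)*(-5323) = (32/3)*(-5323) = -170336/3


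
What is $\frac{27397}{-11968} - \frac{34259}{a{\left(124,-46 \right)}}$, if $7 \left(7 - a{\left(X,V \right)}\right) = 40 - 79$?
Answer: $- \frac{32641965}{11968} \approx -2727.4$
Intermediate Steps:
$a{\left(X,V \right)} = \frac{88}{7}$ ($a{\left(X,V \right)} = 7 - \frac{40 - 79}{7} = 7 - - \frac{39}{7} = 7 + \frac{39}{7} = \frac{88}{7}$)
$\frac{27397}{-11968} - \frac{34259}{a{\left(124,-46 \right)}} = \frac{27397}{-11968} - \frac{34259}{\frac{88}{7}} = 27397 \left(- \frac{1}{11968}\right) - \frac{239813}{88} = - \frac{27397}{11968} - \frac{239813}{88} = - \frac{32641965}{11968}$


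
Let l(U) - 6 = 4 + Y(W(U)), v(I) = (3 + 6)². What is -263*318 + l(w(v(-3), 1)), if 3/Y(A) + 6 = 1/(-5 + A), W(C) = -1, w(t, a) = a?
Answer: -3094106/37 ≈ -83625.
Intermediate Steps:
v(I) = 81 (v(I) = 9² = 81)
Y(A) = 3/(-6 + 1/(-5 + A))
l(U) = 352/37 (l(U) = 6 + (4 + 3*(5 - 1*(-1))/(-31 + 6*(-1))) = 6 + (4 + 3*(5 + 1)/(-31 - 6)) = 6 + (4 + 3*6/(-37)) = 6 + (4 + 3*(-1/37)*6) = 6 + (4 - 18/37) = 6 + 130/37 = 352/37)
-263*318 + l(w(v(-3), 1)) = -263*318 + 352/37 = -83634 + 352/37 = -3094106/37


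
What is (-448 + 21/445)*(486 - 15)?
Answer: -93888669/445 ≈ -2.1099e+5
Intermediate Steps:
(-448 + 21/445)*(486 - 15) = (-448 + 21*(1/445))*471 = (-448 + 21/445)*471 = -199339/445*471 = -93888669/445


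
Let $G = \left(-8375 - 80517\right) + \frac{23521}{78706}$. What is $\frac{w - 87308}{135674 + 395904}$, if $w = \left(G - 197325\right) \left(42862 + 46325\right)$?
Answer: $- \frac{2009119894976795}{41838378068} \approx -48021.0$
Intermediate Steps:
$G = - \frac{6996310231}{78706}$ ($G = -88892 + 23521 \cdot \frac{1}{78706} = -88892 + \frac{23521}{78706} = - \frac{6996310231}{78706} \approx -88892.0$)
$w = - \frac{2009113023313347}{78706}$ ($w = \left(- \frac{6996310231}{78706} - 197325\right) \left(42862 + 46325\right) = \left(- \frac{22526971681}{78706}\right) 89187 = - \frac{2009113023313347}{78706} \approx -2.5527 \cdot 10^{10}$)
$\frac{w - 87308}{135674 + 395904} = \frac{- \frac{2009113023313347}{78706} - 87308}{135674 + 395904} = - \frac{2009119894976795}{78706 \cdot 531578} = \left(- \frac{2009119894976795}{78706}\right) \frac{1}{531578} = - \frac{2009119894976795}{41838378068}$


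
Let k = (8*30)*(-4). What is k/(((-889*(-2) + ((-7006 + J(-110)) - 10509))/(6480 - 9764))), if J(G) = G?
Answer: -3152640/15847 ≈ -198.94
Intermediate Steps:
k = -960 (k = 240*(-4) = -960)
k/(((-889*(-2) + ((-7006 + J(-110)) - 10509))/(6480 - 9764))) = -960*(6480 - 9764)/(-889*(-2) + ((-7006 - 110) - 10509)) = -960*(-3284/(1778 + (-7116 - 10509))) = -960*(-3284/(1778 - 17625)) = -960/((-15847*(-1/3284))) = -960/15847/3284 = -960*3284/15847 = -3152640/15847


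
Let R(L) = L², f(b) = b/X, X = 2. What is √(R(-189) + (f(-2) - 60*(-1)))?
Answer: 2*√8945 ≈ 189.16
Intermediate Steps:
f(b) = b/2
√(R(-189) + (f(-2) - 60*(-1))) = √((-189)² + ((½)*(-2) - 60*(-1))) = √(35721 + (-1 + 60)) = √(35721 + 59) = √35780 = 2*√8945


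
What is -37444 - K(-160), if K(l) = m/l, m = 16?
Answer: -374439/10 ≈ -37444.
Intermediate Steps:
K(l) = 16/l
-37444 - K(-160) = -37444 - 16/(-160) = -37444 - 16*(-1)/160 = -37444 - 1*(-1/10) = -37444 + 1/10 = -374439/10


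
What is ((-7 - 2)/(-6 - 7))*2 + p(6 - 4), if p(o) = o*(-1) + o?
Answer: 18/13 ≈ 1.3846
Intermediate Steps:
p(o) = 0 (p(o) = -o + o = 0)
((-7 - 2)/(-6 - 7))*2 + p(6 - 4) = ((-7 - 2)/(-6 - 7))*2 + 0 = -9/(-13)*2 + 0 = -9*(-1/13)*2 + 0 = (9/13)*2 + 0 = 18/13 + 0 = 18/13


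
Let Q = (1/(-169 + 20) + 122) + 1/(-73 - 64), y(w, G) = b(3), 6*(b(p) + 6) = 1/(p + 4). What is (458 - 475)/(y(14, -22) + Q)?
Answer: -14574882/99460537 ≈ -0.14654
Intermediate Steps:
b(p) = -6 + 1/(6*(4 + p)) (b(p) = -6 + 1/(6*(p + 4)) = -6 + 1/(6*(4 + p)))
y(w, G) = -251/42 (y(w, G) = (-143 - 36*3)/(6*(4 + 3)) = (⅙)*(-143 - 108)/7 = (⅙)*(⅐)*(-251) = -251/42)
Q = 2490100/20413 (Q = (1/(-149) + 122) + 1/(-137) = (-1/149 + 122) - 1/137 = 18177/149 - 1/137 = 2490100/20413 ≈ 121.99)
(458 - 475)/(y(14, -22) + Q) = (458 - 475)/(-251/42 + 2490100/20413) = -17/99460537/857346 = -17*857346/99460537 = -14574882/99460537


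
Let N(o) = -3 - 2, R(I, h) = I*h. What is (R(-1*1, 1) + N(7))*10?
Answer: -60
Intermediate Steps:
N(o) = -5
(R(-1*1, 1) + N(7))*10 = (-1*1*1 - 5)*10 = (-1*1 - 5)*10 = (-1 - 5)*10 = -6*10 = -60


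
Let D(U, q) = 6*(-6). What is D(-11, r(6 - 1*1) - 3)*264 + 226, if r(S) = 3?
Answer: -9278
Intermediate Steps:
D(U, q) = -36
D(-11, r(6 - 1*1) - 3)*264 + 226 = -36*264 + 226 = -9504 + 226 = -9278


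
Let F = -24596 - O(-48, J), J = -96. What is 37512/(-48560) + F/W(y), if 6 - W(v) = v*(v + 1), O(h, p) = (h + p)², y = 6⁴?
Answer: -3803301497/5101549710 ≈ -0.74552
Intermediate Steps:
y = 1296
W(v) = 6 - v*(1 + v) (W(v) = 6 - v*(v + 1) = 6 - v*(1 + v))
F = -45332 (F = -24596 - (-48 - 96)² = -24596 - 1*(-144)² = -24596 - 1*20736 = -24596 - 20736 = -45332)
37512/(-48560) + F/W(y) = 37512/(-48560) - 45332/(6 - 1*1296 - 1*1296²) = 37512*(-1/48560) - 45332/(6 - 1296 - 1*1679616) = -4689/6070 - 45332/(6 - 1296 - 1679616) = -4689/6070 - 45332/(-1680906) = -4689/6070 - 45332*(-1/1680906) = -4689/6070 + 22666/840453 = -3803301497/5101549710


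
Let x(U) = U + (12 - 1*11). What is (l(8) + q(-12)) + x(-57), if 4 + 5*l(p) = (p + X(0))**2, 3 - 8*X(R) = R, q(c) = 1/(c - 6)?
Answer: -123343/2880 ≈ -42.827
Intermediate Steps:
q(c) = 1/(-6 + c)
X(R) = 3/8 - R/8
l(p) = -4/5 + (3/8 + p)**2/5 (l(p) = -4/5 + (p + (3/8 - 1/8*0))**2/5 = -4/5 + (p + (3/8 + 0))**2/5 = -4/5 + (p + 3/8)**2/5 = -4/5 + (3/8 + p)**2/5)
x(U) = 1 + U (x(U) = U + (12 - 11) = U + 1 = 1 + U)
(l(8) + q(-12)) + x(-57) = ((-4/5 + (3 + 8*8)**2/320) + 1/(-6 - 12)) + (1 - 57) = ((-4/5 + (3 + 64)**2/320) + 1/(-18)) - 56 = ((-4/5 + (1/320)*67**2) - 1/18) - 56 = ((-4/5 + (1/320)*4489) - 1/18) - 56 = ((-4/5 + 4489/320) - 1/18) - 56 = (4233/320 - 1/18) - 56 = 37937/2880 - 56 = -123343/2880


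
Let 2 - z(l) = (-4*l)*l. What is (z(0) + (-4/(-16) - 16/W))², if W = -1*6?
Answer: 3481/144 ≈ 24.174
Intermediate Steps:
z(l) = 2 + 4*l² (z(l) = 2 - (-4*l)*l = 2 - (-4)*l² = 2 + 4*l²)
W = -6
(z(0) + (-4/(-16) - 16/W))² = ((2 + 4*0²) + (-4/(-16) - 16/(-6)))² = ((2 + 4*0) + (-4*(-1/16) - 16*(-⅙)))² = ((2 + 0) + (¼ + 8/3))² = (2 + 35/12)² = (59/12)² = 3481/144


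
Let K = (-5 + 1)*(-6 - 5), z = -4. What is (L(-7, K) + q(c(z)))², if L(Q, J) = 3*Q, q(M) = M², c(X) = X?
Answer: 25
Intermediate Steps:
K = 44 (K = -4*(-11) = 44)
(L(-7, K) + q(c(z)))² = (3*(-7) + (-4)²)² = (-21 + 16)² = (-5)² = 25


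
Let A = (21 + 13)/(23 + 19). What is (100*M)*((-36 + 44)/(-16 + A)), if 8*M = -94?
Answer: 197400/319 ≈ 618.81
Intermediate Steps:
A = 17/21 (A = 34/42 = 34*(1/42) = 17/21 ≈ 0.80952)
M = -47/4 (M = (⅛)*(-94) = -47/4 ≈ -11.750)
(100*M)*((-36 + 44)/(-16 + A)) = (100*(-47/4))*((-36 + 44)/(-16 + 17/21)) = -9400/(-319/21) = -9400*(-21)/319 = -1175*(-168/319) = 197400/319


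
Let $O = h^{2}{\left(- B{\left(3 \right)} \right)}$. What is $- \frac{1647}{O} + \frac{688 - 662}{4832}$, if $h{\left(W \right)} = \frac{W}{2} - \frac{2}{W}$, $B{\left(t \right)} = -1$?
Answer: $- \frac{1768499}{2416} \approx -731.99$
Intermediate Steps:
$h{\left(W \right)} = \frac{W}{2} - \frac{2}{W}$ ($h{\left(W \right)} = W \frac{1}{2} - \frac{2}{W} = \frac{W}{2} - \frac{2}{W}$)
$O = \frac{9}{4}$ ($O = \left(\frac{\left(-1\right) \left(-1\right)}{2} - \frac{2}{\left(-1\right) \left(-1\right)}\right)^{2} = \left(\frac{1}{2} \cdot 1 - \frac{2}{1}\right)^{2} = \left(\frac{1}{2} - 2\right)^{2} = \left(- \frac{3}{2}\right)^{2} = \frac{9}{4} \approx 2.25$)
$- \frac{1647}{O} + \frac{688 - 662}{4832} = - \frac{1647}{\frac{9}{4}} + \frac{688 - 662}{4832} = \left(-1647\right) \frac{4}{9} + \left(688 - 662\right) \frac{1}{4832} = -732 + 26 \cdot \frac{1}{4832} = -732 + \frac{13}{2416} = - \frac{1768499}{2416}$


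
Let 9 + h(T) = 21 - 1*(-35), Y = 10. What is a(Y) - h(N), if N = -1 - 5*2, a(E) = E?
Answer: -37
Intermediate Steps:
N = -11 (N = -1 - 10 = -11)
h(T) = 47 (h(T) = -9 + (21 - 1*(-35)) = -9 + (21 + 35) = -9 + 56 = 47)
a(Y) - h(N) = 10 - 1*47 = 10 - 47 = -37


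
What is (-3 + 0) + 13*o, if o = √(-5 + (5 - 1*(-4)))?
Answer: 23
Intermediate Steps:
o = 2 (o = √(-5 + (5 + 4)) = √(-5 + 9) = √4 = 2)
(-3 + 0) + 13*o = (-3 + 0) + 13*2 = -3 + 26 = 23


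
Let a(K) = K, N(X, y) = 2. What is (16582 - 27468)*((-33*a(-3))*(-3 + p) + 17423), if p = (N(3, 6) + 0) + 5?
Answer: -193977634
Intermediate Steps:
p = 7 (p = (2 + 0) + 5 = 2 + 5 = 7)
(16582 - 27468)*((-33*a(-3))*(-3 + p) + 17423) = (16582 - 27468)*((-33*(-3))*(-3 + 7) + 17423) = -10886*(99*4 + 17423) = -10886*(396 + 17423) = -10886*17819 = -193977634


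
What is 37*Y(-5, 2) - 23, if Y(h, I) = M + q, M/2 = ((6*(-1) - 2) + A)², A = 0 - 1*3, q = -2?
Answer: 8857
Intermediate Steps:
A = -3 (A = 0 - 3 = -3)
M = 242 (M = 2*((6*(-1) - 2) - 3)² = 2*((-6 - 2) - 3)² = 2*(-8 - 3)² = 2*(-11)² = 2*121 = 242)
Y(h, I) = 240 (Y(h, I) = 242 - 2 = 240)
37*Y(-5, 2) - 23 = 37*240 - 23 = 8880 - 23 = 8857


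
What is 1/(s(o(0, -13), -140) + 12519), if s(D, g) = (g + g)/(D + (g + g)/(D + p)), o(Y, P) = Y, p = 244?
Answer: 1/12763 ≈ 7.8351e-5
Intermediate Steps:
s(D, g) = 2*g/(D + 2*g/(244 + D)) (s(D, g) = (g + g)/(D + (g + g)/(D + 244)) = (2*g)/(D + (2*g)/(244 + D)) = (2*g)/(D + 2*g/(244 + D)) = 2*g/(D + 2*g/(244 + D)))
1/(s(o(0, -13), -140) + 12519) = 1/(2*(-140)*(244 + 0)/(0² + 2*(-140) + 244*0) + 12519) = 1/(2*(-140)*244/(0 - 280 + 0) + 12519) = 1/(2*(-140)*244/(-280) + 12519) = 1/(2*(-140)*(-1/280)*244 + 12519) = 1/(244 + 12519) = 1/12763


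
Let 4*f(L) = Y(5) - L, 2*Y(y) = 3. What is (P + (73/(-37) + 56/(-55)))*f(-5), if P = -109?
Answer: -1481363/8140 ≈ -181.99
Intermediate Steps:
Y(y) = 3/2 (Y(y) = (½)*3 = 3/2)
f(L) = 3/8 - L/4 (f(L) = (3/2 - L)/4 = 3/8 - L/4)
(P + (73/(-37) + 56/(-55)))*f(-5) = (-109 + (73/(-37) + 56/(-55)))*(3/8 - ¼*(-5)) = (-109 + (73*(-1/37) + 56*(-1/55)))*(3/8 + 5/4) = (-109 + (-73/37 - 56/55))*(13/8) = (-109 - 6087/2035)*(13/8) = -227902/2035*13/8 = -1481363/8140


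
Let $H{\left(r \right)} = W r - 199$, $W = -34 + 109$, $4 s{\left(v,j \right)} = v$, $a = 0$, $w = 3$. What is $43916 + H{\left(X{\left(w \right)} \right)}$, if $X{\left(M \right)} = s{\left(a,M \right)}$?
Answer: $43717$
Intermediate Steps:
$s{\left(v,j \right)} = \frac{v}{4}$
$W = 75$
$X{\left(M \right)} = 0$ ($X{\left(M \right)} = \frac{1}{4} \cdot 0 = 0$)
$H{\left(r \right)} = -199 + 75 r$ ($H{\left(r \right)} = 75 r - 199 = -199 + 75 r$)
$43916 + H{\left(X{\left(w \right)} \right)} = 43916 + \left(-199 + 75 \cdot 0\right) = 43916 + \left(-199 + 0\right) = 43916 - 199 = 43717$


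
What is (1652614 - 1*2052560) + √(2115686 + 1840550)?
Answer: -399946 + 2*√989059 ≈ -3.9796e+5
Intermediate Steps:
(1652614 - 1*2052560) + √(2115686 + 1840550) = (1652614 - 2052560) + √3956236 = -399946 + 2*√989059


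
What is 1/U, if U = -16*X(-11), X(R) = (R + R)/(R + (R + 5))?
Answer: -17/352 ≈ -0.048295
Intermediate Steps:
X(R) = 2*R/(5 + 2*R) (X(R) = (2*R)/(R + (5 + R)) = (2*R)/(5 + 2*R) = 2*R/(5 + 2*R))
U = -352/17 (U = -32*(-11)/(5 + 2*(-11)) = -32*(-11)/(5 - 22) = -32*(-11)/(-17) = -32*(-11)*(-1)/17 = -16*22/17 = -352/17 ≈ -20.706)
1/U = 1/(-352/17) = -17/352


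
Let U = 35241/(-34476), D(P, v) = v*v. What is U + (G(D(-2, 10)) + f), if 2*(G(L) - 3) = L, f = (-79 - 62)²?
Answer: 13474693/676 ≈ 19933.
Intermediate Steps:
D(P, v) = v²
f = 19881 (f = (-141)² = 19881)
G(L) = 3 + L/2
U = -691/676 (U = 35241*(-1/34476) = -691/676 ≈ -1.0222)
U + (G(D(-2, 10)) + f) = -691/676 + ((3 + (½)*10²) + 19881) = -691/676 + ((3 + (½)*100) + 19881) = -691/676 + ((3 + 50) + 19881) = -691/676 + (53 + 19881) = -691/676 + 19934 = 13474693/676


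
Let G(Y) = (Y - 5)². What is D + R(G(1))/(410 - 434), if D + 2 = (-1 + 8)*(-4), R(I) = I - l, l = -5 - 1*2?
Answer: -743/24 ≈ -30.958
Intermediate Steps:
l = -7 (l = -5 - 2 = -7)
G(Y) = (-5 + Y)²
R(I) = 7 + I (R(I) = I - 1*(-7) = I + 7 = 7 + I)
D = -30 (D = -2 + (-1 + 8)*(-4) = -2 + 7*(-4) = -2 - 28 = -30)
D + R(G(1))/(410 - 434) = -30 + (7 + (-5 + 1)²)/(410 - 434) = -30 + (7 + (-4)²)/(-24) = -30 - (7 + 16)/24 = -30 - 1/24*23 = -30 - 23/24 = -743/24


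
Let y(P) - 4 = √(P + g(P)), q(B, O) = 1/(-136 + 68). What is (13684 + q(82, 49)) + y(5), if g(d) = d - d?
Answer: 930783/68 + √5 ≈ 13690.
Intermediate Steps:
g(d) = 0
q(B, O) = -1/68 (q(B, O) = 1/(-68) = -1/68)
y(P) = 4 + √P (y(P) = 4 + √(P + 0) = 4 + √P)
(13684 + q(82, 49)) + y(5) = (13684 - 1/68) + (4 + √5) = 930511/68 + (4 + √5) = 930783/68 + √5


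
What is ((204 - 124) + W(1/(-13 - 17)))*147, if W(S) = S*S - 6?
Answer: 3263449/300 ≈ 10878.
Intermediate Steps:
W(S) = -6 + S² (W(S) = S² - 6 = -6 + S²)
((204 - 124) + W(1/(-13 - 17)))*147 = ((204 - 124) + (-6 + (1/(-13 - 17))²))*147 = (80 + (-6 + (1/(-30))²))*147 = (80 + (-6 + (-1/30)²))*147 = (80 + (-6 + 1/900))*147 = (80 - 5399/900)*147 = (66601/900)*147 = 3263449/300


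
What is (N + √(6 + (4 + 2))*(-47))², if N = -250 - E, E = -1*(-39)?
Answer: 110029 + 54332*√3 ≈ 2.0413e+5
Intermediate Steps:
E = 39
N = -289 (N = -250 - 1*39 = -250 - 39 = -289)
(N + √(6 + (4 + 2))*(-47))² = (-289 + √(6 + (4 + 2))*(-47))² = (-289 + √(6 + 6)*(-47))² = (-289 + √12*(-47))² = (-289 + (2*√3)*(-47))² = (-289 - 94*√3)²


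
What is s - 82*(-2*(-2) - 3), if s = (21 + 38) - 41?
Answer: -64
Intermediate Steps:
s = 18 (s = 59 - 41 = 18)
s - 82*(-2*(-2) - 3) = 18 - 82*(-2*(-2) - 3) = 18 - 82*(4 - 3) = 18 - 82*1 = 18 - 82 = -64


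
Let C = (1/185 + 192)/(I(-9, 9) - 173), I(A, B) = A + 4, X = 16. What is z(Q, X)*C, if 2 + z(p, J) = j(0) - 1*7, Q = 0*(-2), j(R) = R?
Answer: 319689/32930 ≈ 9.7081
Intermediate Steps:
I(A, B) = 4 + A
C = -35521/32930 (C = (1/185 + 192)/((4 - 9) - 173) = (1/185 + 192)/(-5 - 173) = (35521/185)/(-178) = (35521/185)*(-1/178) = -35521/32930 ≈ -1.0787)
Q = 0
z(p, J) = -9 (z(p, J) = -2 + (0 - 1*7) = -2 + (0 - 7) = -2 - 7 = -9)
z(Q, X)*C = -9*(-35521/32930) = 319689/32930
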